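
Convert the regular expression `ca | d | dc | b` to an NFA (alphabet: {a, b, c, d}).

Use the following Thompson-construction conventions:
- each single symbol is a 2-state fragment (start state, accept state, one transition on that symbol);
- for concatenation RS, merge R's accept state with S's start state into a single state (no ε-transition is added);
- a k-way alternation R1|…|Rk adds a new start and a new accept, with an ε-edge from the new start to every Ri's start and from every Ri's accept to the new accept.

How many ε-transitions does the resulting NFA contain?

8

Per subexpression:
Each of the 6 symbol leaves contributes 0 ε-transitions.
  ca → 0 ε-transitions
  dc → 0 ε-transitions
  ca | d | dc | b → 8 ε-transitions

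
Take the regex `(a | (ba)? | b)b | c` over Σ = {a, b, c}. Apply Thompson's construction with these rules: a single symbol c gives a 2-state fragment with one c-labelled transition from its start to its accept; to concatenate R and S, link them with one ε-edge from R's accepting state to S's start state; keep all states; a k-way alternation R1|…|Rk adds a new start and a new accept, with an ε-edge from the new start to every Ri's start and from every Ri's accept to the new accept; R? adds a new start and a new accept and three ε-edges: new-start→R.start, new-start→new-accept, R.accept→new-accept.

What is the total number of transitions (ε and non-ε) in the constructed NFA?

21

Recursing over subexpressions:
Each of the 6 symbol leaves contributes 1 transition (1 symbol, 0 ε).
  ba — 3 transitions (2 symbol, 1 ε)
  (ba)? — 6 transitions (2 symbol, 4 ε)
  a | (ba)? | b — 14 transitions (4 symbol, 10 ε)
  (a | (ba)? | b)b — 16 transitions (5 symbol, 11 ε)
  (a | (ba)? | b)b | c — 21 transitions (6 symbol, 15 ε)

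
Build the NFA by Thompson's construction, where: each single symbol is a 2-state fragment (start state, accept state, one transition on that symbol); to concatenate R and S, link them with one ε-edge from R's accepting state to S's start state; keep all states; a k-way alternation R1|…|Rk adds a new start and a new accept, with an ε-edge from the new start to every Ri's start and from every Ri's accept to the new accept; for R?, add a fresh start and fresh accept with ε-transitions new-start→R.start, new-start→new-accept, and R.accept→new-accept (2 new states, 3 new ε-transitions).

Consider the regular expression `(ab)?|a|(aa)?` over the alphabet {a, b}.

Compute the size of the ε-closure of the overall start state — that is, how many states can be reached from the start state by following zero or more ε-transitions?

Let C(F) = |ε-closure(F.start)| within fragment F, and note whether F accepts ε. Symbol fragments have C = 1 and do not accept ε. Then:
  ab : |closure| equals the left operand's closure size = 1 (its accept is not ε-reachable, so the closure stops there)
  (ab)? : new start has ε-edges to the inner start and to the new accept, so |closure| = 2 + 1 = 3
  aa : |closure| equals the left operand's closure size = 1 (its accept is not ε-reachable, so the closure stops there)
  (aa)? : |closure| = 1 (new start) + 1 (body) + 1 (new accept, via ε) = 3
  (ab)?|a|(aa)? : new start ε-reaches every alternative's start; at least one alternative accepts ε, so the union's new accept is reached too: |closure| = 1 + 3 + 1 + 3 + 1 = 9

9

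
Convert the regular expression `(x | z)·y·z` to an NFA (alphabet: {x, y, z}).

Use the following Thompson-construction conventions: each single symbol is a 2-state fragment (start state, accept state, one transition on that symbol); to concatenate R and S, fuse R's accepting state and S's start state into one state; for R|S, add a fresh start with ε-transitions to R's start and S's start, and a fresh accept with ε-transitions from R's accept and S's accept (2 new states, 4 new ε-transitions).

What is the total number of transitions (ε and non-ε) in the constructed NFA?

8

Building bottom-up:
Each of the 4 symbol leaves contributes 1 transition (1 symbol, 0 ε).
  x | z : 6 transitions (2 symbol, 4 ε)
  (x | z)·y·z : 8 transitions (4 symbol, 4 ε)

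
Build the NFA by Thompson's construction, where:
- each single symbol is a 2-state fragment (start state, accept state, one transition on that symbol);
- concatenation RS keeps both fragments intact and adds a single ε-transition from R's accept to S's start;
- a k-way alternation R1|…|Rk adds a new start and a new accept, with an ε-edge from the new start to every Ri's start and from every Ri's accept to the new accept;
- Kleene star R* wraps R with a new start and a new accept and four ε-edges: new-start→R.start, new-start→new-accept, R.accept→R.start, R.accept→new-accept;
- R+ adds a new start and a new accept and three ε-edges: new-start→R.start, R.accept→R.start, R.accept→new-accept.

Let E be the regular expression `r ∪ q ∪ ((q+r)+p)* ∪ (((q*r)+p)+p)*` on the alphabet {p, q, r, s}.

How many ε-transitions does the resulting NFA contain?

37

Building bottom-up:
Each of the 9 symbol leaves contributes 0 ε-transitions.
  q+ = 3 ε-transitions
  q+r = 4 ε-transitions
  (q+r)+ = 7 ε-transitions
  (q+r)+p = 8 ε-transitions
  ((q+r)+p)* = 12 ε-transitions
  q* = 4 ε-transitions
  q*r = 5 ε-transitions
  (q*r)+ = 8 ε-transitions
  (q*r)+p = 9 ε-transitions
  ((q*r)+p)+ = 12 ε-transitions
  ((q*r)+p)+p = 13 ε-transitions
  (((q*r)+p)+p)* = 17 ε-transitions
  r ∪ q ∪ ((q+r)+p)* ∪ (((q*r)+p)+p)* = 37 ε-transitions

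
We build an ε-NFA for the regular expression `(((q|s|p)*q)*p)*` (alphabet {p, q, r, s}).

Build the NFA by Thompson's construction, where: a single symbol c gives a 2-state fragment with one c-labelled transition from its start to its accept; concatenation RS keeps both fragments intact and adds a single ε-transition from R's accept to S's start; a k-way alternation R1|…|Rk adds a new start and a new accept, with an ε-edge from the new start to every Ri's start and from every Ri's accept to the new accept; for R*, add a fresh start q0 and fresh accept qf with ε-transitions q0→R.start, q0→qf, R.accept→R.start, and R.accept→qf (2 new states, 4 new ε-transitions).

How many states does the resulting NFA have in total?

18

Building bottom-up:
Each of the 5 symbol leaves contributes a 2-state fragment.
  q|s|p = 8 states
  (q|s|p)* = 10 states
  (q|s|p)*q = 12 states
  ((q|s|p)*q)* = 14 states
  ((q|s|p)*q)*p = 16 states
  (((q|s|p)*q)*p)* = 18 states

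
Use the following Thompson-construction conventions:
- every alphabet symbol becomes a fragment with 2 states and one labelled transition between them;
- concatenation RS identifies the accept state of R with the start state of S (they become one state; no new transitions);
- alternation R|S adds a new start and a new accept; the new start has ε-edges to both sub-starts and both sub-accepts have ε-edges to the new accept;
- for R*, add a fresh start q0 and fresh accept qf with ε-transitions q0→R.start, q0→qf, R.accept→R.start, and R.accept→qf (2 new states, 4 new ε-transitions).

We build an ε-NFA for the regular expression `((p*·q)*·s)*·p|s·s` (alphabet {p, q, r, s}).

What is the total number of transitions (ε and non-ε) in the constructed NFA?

Building bottom-up:
Each of the 6 symbol leaves contributes 1 transition (1 symbol, 0 ε).
  p* = 5 transitions (1 symbol, 4 ε)
  p*·q = 6 transitions (2 symbol, 4 ε)
  (p*·q)* = 10 transitions (2 symbol, 8 ε)
  (p*·q)*·s = 11 transitions (3 symbol, 8 ε)
  ((p*·q)*·s)* = 15 transitions (3 symbol, 12 ε)
  ((p*·q)*·s)*·p = 16 transitions (4 symbol, 12 ε)
  s·s = 2 transitions (2 symbol, 0 ε)
  ((p*·q)*·s)*·p|s·s = 22 transitions (6 symbol, 16 ε)

22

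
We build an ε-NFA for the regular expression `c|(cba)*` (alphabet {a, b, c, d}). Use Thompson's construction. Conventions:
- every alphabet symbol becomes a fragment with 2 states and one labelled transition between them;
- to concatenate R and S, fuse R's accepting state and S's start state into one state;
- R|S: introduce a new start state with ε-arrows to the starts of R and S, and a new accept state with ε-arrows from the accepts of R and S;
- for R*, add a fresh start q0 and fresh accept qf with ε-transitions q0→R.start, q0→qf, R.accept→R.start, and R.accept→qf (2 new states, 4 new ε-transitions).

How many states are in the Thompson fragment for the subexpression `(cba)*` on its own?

Fragment for `(cba)*`:
Each of the 3 symbol leaves contributes a 2-state fragment.
  cba — 4 states
  (cba)* — 6 states

6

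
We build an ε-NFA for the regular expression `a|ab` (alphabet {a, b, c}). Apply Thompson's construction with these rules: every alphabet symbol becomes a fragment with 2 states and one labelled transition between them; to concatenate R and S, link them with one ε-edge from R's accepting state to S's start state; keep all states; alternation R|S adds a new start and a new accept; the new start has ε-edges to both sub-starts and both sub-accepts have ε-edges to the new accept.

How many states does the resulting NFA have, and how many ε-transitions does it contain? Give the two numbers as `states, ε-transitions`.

8, 5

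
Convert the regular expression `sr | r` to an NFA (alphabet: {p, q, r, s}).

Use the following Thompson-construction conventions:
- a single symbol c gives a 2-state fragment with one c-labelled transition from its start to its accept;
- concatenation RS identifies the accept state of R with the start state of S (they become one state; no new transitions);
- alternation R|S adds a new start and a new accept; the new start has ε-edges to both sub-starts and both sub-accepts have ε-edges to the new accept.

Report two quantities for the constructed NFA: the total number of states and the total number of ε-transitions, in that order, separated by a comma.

7, 4

By structural recursion:
Each of the 3 symbol leaves contributes 2 states and 0 ε-transitions.
  sr : 3 states, 0 ε-transitions
  sr | r : 7 states, 4 ε-transitions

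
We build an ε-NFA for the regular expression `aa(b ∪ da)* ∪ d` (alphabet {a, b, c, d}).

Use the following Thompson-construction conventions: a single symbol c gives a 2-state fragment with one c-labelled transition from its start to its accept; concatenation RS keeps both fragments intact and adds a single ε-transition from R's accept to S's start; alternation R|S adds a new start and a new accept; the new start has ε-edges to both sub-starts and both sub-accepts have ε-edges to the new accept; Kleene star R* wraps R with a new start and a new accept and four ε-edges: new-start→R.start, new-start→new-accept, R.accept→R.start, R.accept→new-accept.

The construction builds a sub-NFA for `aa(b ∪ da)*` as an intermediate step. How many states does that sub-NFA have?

Fragment for `aa(b ∪ da)*`:
Each of the 5 symbol leaves contributes a 2-state fragment.
  da = 4 states
  b ∪ da = 8 states
  (b ∪ da)* = 10 states
  aa(b ∪ da)* = 14 states

14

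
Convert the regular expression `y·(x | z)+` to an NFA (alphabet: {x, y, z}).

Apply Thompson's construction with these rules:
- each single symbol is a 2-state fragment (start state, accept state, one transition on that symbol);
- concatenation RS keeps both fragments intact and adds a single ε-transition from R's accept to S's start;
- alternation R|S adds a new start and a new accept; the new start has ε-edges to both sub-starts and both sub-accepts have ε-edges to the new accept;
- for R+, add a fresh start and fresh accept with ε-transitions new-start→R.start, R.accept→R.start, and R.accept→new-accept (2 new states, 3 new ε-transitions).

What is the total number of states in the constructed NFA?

Bottom-up over the parse tree:
Each of the 3 symbol leaves contributes a 2-state fragment.
  x | z → 6 states
  (x | z)+ → 8 states
  y·(x | z)+ → 10 states

10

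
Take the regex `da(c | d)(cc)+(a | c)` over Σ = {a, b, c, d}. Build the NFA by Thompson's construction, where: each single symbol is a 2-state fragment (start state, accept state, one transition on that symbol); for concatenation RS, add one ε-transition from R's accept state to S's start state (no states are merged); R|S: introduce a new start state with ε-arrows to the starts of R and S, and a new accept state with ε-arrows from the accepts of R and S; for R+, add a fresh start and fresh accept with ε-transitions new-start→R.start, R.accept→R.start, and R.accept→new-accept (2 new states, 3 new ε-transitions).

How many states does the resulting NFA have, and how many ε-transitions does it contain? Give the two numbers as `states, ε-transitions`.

22, 16

By structural recursion:
Each of the 8 symbol leaves contributes 2 states and 0 ε-transitions.
  c | d → 6 states, 4 ε-transitions
  cc → 4 states, 1 ε-transition
  (cc)+ → 6 states, 4 ε-transitions
  a | c → 6 states, 4 ε-transitions
  da(c | d)(cc)+(a | c) → 22 states, 16 ε-transitions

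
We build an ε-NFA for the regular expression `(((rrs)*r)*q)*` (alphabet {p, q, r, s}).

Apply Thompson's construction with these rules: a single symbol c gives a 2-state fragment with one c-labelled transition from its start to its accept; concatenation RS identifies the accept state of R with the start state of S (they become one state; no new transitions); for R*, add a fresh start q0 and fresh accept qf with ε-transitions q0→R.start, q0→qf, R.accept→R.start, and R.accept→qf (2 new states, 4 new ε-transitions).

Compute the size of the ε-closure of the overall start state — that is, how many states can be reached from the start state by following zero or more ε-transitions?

7

Compute the ε-closure size of each fragment's start state recursively; a symbol fragment's start has no outgoing ε-edge, so its closure is just itself (size 1).
  rrs → same as the first factor's closure: C = 1
  (rrs)* → the star's fresh start ε-reaches both the body's start and the fresh accept: C = 2 + 1 = 3
  (rrs)*r → the left operand accepts ε, so the closure extends into the next operand (the shared merged state is already counted); C = 3 + (1−1) = 3
  ((rrs)*r)* → new start has ε-edges to the inner start and to the new accept, so C = 2 + 3 = 5
  ((rrs)*r)*q → C = 5 + (1−1) = 5 (closure spills across the concat boundary because the left factor accepts ε)
  (((rrs)*r)*q)* → new start has ε-edges to the inner start and to the new accept, so C = 2 + 5 = 7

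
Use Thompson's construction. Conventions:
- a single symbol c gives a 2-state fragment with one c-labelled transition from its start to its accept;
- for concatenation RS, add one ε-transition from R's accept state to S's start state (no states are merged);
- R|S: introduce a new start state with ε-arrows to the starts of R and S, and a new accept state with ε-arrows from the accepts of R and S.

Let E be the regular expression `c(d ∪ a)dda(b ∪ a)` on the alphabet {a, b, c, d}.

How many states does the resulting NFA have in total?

20

Bottom-up over the parse tree:
Each of the 8 symbol leaves contributes a 2-state fragment.
  d ∪ a — 6 states
  b ∪ a — 6 states
  c(d ∪ a)dda(b ∪ a) — 20 states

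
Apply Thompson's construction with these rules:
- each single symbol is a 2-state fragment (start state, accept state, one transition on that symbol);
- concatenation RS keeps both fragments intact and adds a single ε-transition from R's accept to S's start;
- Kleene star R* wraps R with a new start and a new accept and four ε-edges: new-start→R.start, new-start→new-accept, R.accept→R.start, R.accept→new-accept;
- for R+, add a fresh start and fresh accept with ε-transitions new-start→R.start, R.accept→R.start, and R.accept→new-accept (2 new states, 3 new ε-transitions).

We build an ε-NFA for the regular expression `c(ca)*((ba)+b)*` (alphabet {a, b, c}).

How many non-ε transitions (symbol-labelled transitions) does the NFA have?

Recursing over subexpressions:
Each of the 6 symbol leaves contributes exactly 1 symbol transition.
  ca : 2 symbol transitions
  (ca)* : 2 symbol transitions
  ba : 2 symbol transitions
  (ba)+ : 2 symbol transitions
  (ba)+b : 3 symbol transitions
  ((ba)+b)* : 3 symbol transitions
  c(ca)*((ba)+b)* : 6 symbol transitions

6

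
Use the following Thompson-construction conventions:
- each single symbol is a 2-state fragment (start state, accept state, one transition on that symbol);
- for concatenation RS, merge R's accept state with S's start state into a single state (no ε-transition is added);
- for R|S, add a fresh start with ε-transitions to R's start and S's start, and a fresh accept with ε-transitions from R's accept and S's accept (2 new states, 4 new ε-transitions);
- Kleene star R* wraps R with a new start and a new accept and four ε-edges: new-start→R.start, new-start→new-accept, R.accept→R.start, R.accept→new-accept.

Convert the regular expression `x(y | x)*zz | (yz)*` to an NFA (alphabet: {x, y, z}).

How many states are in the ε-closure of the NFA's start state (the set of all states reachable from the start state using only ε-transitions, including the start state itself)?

6

Compute the ε-closure size of each fragment's start state recursively; a symbol fragment's start has no outgoing ε-edge, so its closure is just itself (size 1).
  y | x : new start ε-reaches every alternative's start; none of them accept ε, so the new accept is not reached: C = 1 + 1 + 1 = 3
  (y | x)* : new start has ε-edges to the inner start and to the new accept, so C = 2 + 3 = 5
  x(y | x)*zz : C equals the left operand's closure size = 1 (its accept is not ε-reachable, so the closure stops there)
  yz : same as the first factor's closure: C = 1
  (yz)* : new start has ε-edges to the inner start and to the new accept, so C = 2 + 1 = 3
  x(y | x)*zz | (yz)* : new start ε-reaches every alternative's start; at least one alternative accepts ε, so the union's new accept is reached too: C = 1 + 1 + 3 + 1 = 6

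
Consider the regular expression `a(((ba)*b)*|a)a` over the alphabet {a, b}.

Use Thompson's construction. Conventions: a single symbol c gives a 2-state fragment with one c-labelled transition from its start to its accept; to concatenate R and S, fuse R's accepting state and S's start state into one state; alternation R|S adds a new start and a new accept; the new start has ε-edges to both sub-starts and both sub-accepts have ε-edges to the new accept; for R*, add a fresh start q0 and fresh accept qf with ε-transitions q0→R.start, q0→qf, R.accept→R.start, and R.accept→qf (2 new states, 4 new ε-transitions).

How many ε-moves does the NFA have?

Recursing over subexpressions:
Each of the 6 symbol leaves contributes 0 ε-transitions.
  ba — 0 ε-transitions
  (ba)* — 4 ε-transitions
  (ba)*b — 4 ε-transitions
  ((ba)*b)* — 8 ε-transitions
  ((ba)*b)*|a — 12 ε-transitions
  a(((ba)*b)*|a)a — 12 ε-transitions

12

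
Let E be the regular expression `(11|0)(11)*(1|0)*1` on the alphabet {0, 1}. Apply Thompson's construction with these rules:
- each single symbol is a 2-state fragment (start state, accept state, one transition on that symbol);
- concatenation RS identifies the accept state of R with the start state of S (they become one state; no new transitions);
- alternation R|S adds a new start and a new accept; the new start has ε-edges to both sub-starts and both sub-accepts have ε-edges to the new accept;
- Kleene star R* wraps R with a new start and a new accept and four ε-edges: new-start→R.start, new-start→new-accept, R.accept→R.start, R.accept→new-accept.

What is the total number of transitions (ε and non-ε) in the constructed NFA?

Per subexpression:
Each of the 8 symbol leaves contributes 1 transition (1 symbol, 0 ε).
  11 → 2 transitions (2 symbol, 0 ε)
  11|0 → 7 transitions (3 symbol, 4 ε)
  11 → 2 transitions (2 symbol, 0 ε)
  (11)* → 6 transitions (2 symbol, 4 ε)
  1|0 → 6 transitions (2 symbol, 4 ε)
  (1|0)* → 10 transitions (2 symbol, 8 ε)
  (11|0)(11)*(1|0)*1 → 24 transitions (8 symbol, 16 ε)

24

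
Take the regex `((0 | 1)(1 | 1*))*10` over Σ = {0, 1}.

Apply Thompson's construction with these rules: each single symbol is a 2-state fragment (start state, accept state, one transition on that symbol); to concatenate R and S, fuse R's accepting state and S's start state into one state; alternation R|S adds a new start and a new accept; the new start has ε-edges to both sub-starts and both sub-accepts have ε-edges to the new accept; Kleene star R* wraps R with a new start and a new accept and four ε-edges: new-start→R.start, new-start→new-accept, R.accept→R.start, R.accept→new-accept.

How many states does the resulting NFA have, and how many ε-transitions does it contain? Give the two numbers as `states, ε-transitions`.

17, 16

Recursing over subexpressions:
Each of the 6 symbol leaves contributes 2 states and 0 ε-transitions.
  0 | 1 = 6 states, 4 ε-transitions
  1* = 4 states, 4 ε-transitions
  1 | 1* = 8 states, 8 ε-transitions
  (0 | 1)(1 | 1*) = 13 states, 12 ε-transitions
  ((0 | 1)(1 | 1*))* = 15 states, 16 ε-transitions
  ((0 | 1)(1 | 1*))*10 = 17 states, 16 ε-transitions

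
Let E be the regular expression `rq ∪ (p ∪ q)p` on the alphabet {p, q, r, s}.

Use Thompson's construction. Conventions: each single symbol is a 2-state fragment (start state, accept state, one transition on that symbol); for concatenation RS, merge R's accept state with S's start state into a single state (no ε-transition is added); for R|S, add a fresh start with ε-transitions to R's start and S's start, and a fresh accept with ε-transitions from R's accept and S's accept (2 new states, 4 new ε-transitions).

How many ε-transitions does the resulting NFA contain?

Per subexpression:
Each of the 5 symbol leaves contributes 0 ε-transitions.
  rq → 0 ε-transitions
  p ∪ q → 4 ε-transitions
  (p ∪ q)p → 4 ε-transitions
  rq ∪ (p ∪ q)p → 8 ε-transitions

8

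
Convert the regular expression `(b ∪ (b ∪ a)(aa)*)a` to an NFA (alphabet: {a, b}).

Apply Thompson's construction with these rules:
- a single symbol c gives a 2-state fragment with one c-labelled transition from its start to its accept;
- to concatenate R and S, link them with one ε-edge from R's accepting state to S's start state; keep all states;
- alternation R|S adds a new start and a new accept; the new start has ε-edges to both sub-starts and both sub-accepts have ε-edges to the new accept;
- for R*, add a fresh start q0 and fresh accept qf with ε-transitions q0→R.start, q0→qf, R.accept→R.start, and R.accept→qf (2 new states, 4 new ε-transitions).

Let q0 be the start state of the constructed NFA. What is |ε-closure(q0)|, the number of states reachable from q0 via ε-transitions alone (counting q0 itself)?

5

Compute the ε-closure size of each fragment's start state recursively; a symbol fragment's start has no outgoing ε-edge, so its closure is just itself (size 1).
  b ∪ a → |closure| = 1 + 1 + 1 = 3 (the new accept is not ε-reachable since no branch accepts ε)
  aa → |closure| equals the left operand's closure size = 1 (its accept is not ε-reachable, so the closure stops there)
  (aa)* → |closure| = 1 (new start) + 1 (body) + 1 (new accept) = 3
  (b ∪ a)(aa)* → same as the first factor's closure: |closure| = 3
  b ∪ (b ∪ a)(aa)* → |closure| = 1 + 1 + 3 = 5 (the new accept is not ε-reachable since no branch accepts ε)
  (b ∪ (b ∪ a)(aa)*)a → same as the first factor's closure: |closure| = 5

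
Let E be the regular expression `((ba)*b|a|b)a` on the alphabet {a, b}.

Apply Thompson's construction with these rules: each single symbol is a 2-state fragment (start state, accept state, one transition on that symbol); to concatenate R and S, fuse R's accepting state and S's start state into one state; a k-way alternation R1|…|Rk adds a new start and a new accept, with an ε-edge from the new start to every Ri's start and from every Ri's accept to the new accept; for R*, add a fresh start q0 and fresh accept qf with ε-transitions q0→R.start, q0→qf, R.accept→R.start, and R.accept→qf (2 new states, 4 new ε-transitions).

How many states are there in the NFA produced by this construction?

13

Building bottom-up:
Each of the 6 symbol leaves contributes a 2-state fragment.
  ba → 3 states
  (ba)* → 5 states
  (ba)*b → 6 states
  (ba)*b|a|b → 12 states
  ((ba)*b|a|b)a → 13 states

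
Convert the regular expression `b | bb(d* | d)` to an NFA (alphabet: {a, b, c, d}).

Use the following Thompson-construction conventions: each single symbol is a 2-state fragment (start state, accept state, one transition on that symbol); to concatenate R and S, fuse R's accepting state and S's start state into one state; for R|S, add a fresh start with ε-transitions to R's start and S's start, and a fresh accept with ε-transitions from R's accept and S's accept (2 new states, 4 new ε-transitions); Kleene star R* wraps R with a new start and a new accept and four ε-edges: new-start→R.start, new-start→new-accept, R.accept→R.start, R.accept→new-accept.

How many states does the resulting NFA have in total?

Building bottom-up:
Each of the 5 symbol leaves contributes a 2-state fragment.
  d* : 4 states
  d* | d : 8 states
  bb(d* | d) : 10 states
  b | bb(d* | d) : 14 states

14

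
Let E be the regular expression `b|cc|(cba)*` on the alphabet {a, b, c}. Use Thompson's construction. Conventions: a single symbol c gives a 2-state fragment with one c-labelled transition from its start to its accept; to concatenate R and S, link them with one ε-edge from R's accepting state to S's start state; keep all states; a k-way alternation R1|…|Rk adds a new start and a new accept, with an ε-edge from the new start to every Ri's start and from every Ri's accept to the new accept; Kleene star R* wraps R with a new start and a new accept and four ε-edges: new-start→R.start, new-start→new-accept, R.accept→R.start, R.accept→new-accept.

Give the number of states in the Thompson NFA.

16

By structural recursion:
Each of the 6 symbol leaves contributes a 2-state fragment.
  cc : 4 states
  cba : 6 states
  (cba)* : 8 states
  b|cc|(cba)* : 16 states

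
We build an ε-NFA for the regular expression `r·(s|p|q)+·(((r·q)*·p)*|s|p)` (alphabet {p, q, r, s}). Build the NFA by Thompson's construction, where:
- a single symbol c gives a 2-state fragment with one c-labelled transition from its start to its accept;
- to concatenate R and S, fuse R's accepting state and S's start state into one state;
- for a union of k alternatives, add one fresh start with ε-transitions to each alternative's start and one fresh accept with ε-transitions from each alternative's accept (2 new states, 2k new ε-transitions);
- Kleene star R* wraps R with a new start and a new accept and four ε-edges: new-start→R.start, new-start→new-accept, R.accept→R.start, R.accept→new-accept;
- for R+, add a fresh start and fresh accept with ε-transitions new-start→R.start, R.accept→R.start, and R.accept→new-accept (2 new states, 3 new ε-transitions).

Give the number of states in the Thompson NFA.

Per subexpression:
Each of the 9 symbol leaves contributes a 2-state fragment.
  s|p|q → 8 states
  (s|p|q)+ → 10 states
  r·q → 3 states
  (r·q)* → 5 states
  (r·q)*·p → 6 states
  ((r·q)*·p)* → 8 states
  ((r·q)*·p)*|s|p → 14 states
  r·(s|p|q)+·(((r·q)*·p)*|s|p) → 24 states

24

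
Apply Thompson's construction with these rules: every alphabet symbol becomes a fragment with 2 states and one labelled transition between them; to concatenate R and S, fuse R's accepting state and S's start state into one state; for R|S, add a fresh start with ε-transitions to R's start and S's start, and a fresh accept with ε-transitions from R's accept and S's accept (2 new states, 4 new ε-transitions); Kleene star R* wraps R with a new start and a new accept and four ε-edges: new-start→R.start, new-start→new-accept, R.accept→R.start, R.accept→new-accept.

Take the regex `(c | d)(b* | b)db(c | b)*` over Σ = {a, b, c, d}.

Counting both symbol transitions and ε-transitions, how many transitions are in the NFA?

28

Recursing over subexpressions:
Each of the 8 symbol leaves contributes 1 transition (1 symbol, 0 ε).
  c | d — 6 transitions (2 symbol, 4 ε)
  b* — 5 transitions (1 symbol, 4 ε)
  b* | b — 10 transitions (2 symbol, 8 ε)
  c | b — 6 transitions (2 symbol, 4 ε)
  (c | b)* — 10 transitions (2 symbol, 8 ε)
  (c | d)(b* | b)db(c | b)* — 28 transitions (8 symbol, 20 ε)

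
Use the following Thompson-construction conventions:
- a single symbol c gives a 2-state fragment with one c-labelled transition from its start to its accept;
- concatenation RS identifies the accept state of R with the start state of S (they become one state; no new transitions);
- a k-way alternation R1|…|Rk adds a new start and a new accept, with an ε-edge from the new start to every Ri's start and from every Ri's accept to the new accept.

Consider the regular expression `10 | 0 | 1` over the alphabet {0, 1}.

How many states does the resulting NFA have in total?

9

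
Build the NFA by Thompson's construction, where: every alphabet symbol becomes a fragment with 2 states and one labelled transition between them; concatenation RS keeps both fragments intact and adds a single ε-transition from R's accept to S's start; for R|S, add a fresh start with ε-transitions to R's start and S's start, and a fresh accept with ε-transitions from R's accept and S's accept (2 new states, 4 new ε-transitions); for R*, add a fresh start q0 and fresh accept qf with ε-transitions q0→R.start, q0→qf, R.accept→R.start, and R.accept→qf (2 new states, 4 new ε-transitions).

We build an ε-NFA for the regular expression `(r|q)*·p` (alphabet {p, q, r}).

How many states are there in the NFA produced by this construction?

Building bottom-up:
Each of the 3 symbol leaves contributes a 2-state fragment.
  r|q : 6 states
  (r|q)* : 8 states
  (r|q)*·p : 10 states

10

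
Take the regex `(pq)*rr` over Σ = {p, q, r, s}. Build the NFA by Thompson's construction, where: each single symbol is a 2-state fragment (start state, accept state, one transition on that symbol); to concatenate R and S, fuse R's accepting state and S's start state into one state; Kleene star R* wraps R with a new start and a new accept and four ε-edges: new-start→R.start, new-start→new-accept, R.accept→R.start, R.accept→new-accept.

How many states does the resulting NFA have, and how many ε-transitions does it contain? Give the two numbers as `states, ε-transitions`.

By structural recursion:
Each of the 4 symbol leaves contributes 2 states and 0 ε-transitions.
  pq = 3 states, 0 ε-transitions
  (pq)* = 5 states, 4 ε-transitions
  (pq)*rr = 7 states, 4 ε-transitions

7, 4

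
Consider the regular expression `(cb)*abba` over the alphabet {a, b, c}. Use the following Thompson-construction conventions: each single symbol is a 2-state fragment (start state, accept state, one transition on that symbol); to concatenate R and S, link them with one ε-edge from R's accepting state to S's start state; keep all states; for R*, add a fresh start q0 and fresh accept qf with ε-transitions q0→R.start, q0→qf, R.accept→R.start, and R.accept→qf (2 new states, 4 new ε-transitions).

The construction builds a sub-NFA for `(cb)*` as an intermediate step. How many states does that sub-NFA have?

6

Fragment for `(cb)*`:
Each of the 2 symbol leaves contributes a 2-state fragment.
  cb = 4 states
  (cb)* = 6 states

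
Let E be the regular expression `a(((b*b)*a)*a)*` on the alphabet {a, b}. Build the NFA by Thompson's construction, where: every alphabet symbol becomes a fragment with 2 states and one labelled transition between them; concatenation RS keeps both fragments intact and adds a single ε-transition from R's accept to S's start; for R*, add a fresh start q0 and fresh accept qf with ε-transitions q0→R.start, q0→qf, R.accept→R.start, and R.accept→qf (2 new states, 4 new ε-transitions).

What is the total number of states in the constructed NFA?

Building bottom-up:
Each of the 5 symbol leaves contributes a 2-state fragment.
  b* : 4 states
  b*b : 6 states
  (b*b)* : 8 states
  (b*b)*a : 10 states
  ((b*b)*a)* : 12 states
  ((b*b)*a)*a : 14 states
  (((b*b)*a)*a)* : 16 states
  a(((b*b)*a)*a)* : 18 states

18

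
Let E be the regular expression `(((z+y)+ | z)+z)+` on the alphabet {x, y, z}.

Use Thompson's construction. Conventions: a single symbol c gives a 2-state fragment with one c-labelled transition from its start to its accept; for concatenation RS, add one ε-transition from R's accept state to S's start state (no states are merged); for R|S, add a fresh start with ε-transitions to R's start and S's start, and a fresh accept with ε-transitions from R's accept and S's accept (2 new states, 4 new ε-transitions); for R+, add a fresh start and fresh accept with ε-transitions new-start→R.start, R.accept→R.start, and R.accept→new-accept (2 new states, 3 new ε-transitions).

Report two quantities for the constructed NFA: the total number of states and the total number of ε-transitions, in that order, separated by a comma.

18, 18

Building bottom-up:
Each of the 4 symbol leaves contributes 2 states and 0 ε-transitions.
  z+ = 4 states, 3 ε-transitions
  z+y = 6 states, 4 ε-transitions
  (z+y)+ = 8 states, 7 ε-transitions
  (z+y)+ | z = 12 states, 11 ε-transitions
  ((z+y)+ | z)+ = 14 states, 14 ε-transitions
  ((z+y)+ | z)+z = 16 states, 15 ε-transitions
  (((z+y)+ | z)+z)+ = 18 states, 18 ε-transitions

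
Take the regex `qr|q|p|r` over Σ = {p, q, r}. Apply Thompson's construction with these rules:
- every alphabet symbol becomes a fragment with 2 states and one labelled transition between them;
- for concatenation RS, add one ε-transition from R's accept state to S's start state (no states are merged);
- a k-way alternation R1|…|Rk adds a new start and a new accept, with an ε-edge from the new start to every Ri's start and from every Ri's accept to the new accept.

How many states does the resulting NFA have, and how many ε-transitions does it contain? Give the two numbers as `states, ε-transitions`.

Per subexpression:
Each of the 5 symbol leaves contributes 2 states and 0 ε-transitions.
  qr → 4 states, 1 ε-transition
  qr|q|p|r → 12 states, 9 ε-transitions

12, 9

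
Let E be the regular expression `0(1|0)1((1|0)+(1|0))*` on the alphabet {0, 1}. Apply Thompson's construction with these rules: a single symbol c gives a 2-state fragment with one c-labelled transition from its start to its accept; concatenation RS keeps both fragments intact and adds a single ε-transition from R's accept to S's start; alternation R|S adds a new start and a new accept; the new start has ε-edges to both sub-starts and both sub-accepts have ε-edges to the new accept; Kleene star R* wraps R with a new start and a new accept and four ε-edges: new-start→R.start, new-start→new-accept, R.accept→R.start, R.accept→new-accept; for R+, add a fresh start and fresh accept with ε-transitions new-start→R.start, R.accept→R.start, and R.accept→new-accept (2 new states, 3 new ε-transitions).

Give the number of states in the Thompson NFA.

Bottom-up over the parse tree:
Each of the 8 symbol leaves contributes a 2-state fragment.
  1|0 = 6 states
  1|0 = 6 states
  (1|0)+ = 8 states
  1|0 = 6 states
  (1|0)+(1|0) = 14 states
  ((1|0)+(1|0))* = 16 states
  0(1|0)1((1|0)+(1|0))* = 26 states

26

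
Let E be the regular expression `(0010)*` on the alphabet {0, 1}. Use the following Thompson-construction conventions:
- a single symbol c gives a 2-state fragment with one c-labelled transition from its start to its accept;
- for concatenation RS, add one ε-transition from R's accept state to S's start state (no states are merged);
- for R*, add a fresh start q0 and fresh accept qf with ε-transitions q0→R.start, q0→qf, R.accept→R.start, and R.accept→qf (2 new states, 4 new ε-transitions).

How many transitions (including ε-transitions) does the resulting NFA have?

11

Building bottom-up:
Each of the 4 symbol leaves contributes 1 transition (1 symbol, 0 ε).
  0010 → 7 transitions (4 symbol, 3 ε)
  (0010)* → 11 transitions (4 symbol, 7 ε)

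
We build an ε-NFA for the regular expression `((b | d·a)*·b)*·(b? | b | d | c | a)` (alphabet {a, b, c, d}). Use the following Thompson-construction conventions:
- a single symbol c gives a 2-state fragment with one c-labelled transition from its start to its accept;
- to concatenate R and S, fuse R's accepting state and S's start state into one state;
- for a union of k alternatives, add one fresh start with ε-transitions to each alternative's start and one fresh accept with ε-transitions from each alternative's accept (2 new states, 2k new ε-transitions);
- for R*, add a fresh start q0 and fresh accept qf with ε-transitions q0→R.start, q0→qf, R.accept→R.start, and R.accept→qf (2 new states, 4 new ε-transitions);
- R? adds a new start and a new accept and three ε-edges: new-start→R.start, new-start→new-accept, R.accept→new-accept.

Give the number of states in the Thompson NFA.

Recursing over subexpressions:
Each of the 9 symbol leaves contributes a 2-state fragment.
  d·a : 3 states
  b | d·a : 7 states
  (b | d·a)* : 9 states
  (b | d·a)*·b : 10 states
  ((b | d·a)*·b)* : 12 states
  b? : 4 states
  b? | b | d | c | a : 14 states
  ((b | d·a)*·b)*·(b? | b | d | c | a) : 25 states

25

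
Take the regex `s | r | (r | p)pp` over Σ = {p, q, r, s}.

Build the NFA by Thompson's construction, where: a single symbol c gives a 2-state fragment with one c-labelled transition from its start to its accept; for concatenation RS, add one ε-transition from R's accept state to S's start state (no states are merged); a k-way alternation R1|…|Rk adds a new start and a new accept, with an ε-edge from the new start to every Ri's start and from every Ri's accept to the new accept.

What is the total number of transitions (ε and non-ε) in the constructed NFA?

Building bottom-up:
Each of the 6 symbol leaves contributes 1 transition (1 symbol, 0 ε).
  r | p → 6 transitions (2 symbol, 4 ε)
  (r | p)pp → 10 transitions (4 symbol, 6 ε)
  s | r | (r | p)pp → 18 transitions (6 symbol, 12 ε)

18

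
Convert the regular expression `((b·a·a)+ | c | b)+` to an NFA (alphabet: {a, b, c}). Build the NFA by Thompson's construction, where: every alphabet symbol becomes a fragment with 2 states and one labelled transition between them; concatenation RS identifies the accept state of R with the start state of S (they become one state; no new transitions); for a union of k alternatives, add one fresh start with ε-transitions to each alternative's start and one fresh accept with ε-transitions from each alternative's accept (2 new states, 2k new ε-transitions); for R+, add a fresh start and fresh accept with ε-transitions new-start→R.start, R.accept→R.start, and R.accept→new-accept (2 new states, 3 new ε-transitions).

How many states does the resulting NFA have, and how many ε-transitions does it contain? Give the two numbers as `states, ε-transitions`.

Recursing over subexpressions:
Each of the 5 symbol leaves contributes 2 states and 0 ε-transitions.
  b·a·a → 4 states, 0 ε-transitions
  (b·a·a)+ → 6 states, 3 ε-transitions
  (b·a·a)+ | c | b → 12 states, 9 ε-transitions
  ((b·a·a)+ | c | b)+ → 14 states, 12 ε-transitions

14, 12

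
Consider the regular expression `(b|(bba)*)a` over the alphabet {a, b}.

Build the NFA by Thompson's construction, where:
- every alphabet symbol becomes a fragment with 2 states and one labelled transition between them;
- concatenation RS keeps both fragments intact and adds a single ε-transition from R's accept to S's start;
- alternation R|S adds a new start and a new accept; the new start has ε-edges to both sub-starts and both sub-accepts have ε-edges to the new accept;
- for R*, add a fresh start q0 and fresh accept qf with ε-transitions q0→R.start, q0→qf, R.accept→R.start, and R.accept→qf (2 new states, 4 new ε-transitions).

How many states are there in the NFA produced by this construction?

By structural recursion:
Each of the 5 symbol leaves contributes a 2-state fragment.
  bba → 6 states
  (bba)* → 8 states
  b|(bba)* → 12 states
  (b|(bba)*)a → 14 states

14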